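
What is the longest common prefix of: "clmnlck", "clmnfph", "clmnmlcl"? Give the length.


Words: clmnlck, clmnfph, clmnmlcl
  Position 0: all 'c' => match
  Position 1: all 'l' => match
  Position 2: all 'm' => match
  Position 3: all 'n' => match
  Position 4: ('l', 'f', 'm') => mismatch, stop
LCP = "clmn" (length 4)

4


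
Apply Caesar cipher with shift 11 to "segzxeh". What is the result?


Caesar cipher: shift "segzxeh" by 11
  's' (pos 18) + 11 = pos 3 = 'd'
  'e' (pos 4) + 11 = pos 15 = 'p'
  'g' (pos 6) + 11 = pos 17 = 'r'
  'z' (pos 25) + 11 = pos 10 = 'k'
  'x' (pos 23) + 11 = pos 8 = 'i'
  'e' (pos 4) + 11 = pos 15 = 'p'
  'h' (pos 7) + 11 = pos 18 = 's'
Result: dprkips

dprkips


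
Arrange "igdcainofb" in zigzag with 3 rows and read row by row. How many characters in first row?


Zigzag "igdcainofb" into 3 rows:
Placing characters:
  'i' => row 0
  'g' => row 1
  'd' => row 2
  'c' => row 1
  'a' => row 0
  'i' => row 1
  'n' => row 2
  'o' => row 1
  'f' => row 0
  'b' => row 1
Rows:
  Row 0: "iaf"
  Row 1: "gciob"
  Row 2: "dn"
First row length: 3

3


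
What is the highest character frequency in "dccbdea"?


Input: dccbdea
Character counts:
  'a': 1
  'b': 1
  'c': 2
  'd': 2
  'e': 1
Maximum frequency: 2

2


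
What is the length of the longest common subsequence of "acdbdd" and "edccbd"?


LCS of "acdbdd" and "edccbd"
DP table:
           e    d    c    c    b    d
      0    0    0    0    0    0    0
  a   0    0    0    0    0    0    0
  c   0    0    0    1    1    1    1
  d   0    0    1    1    1    1    2
  b   0    0    1    1    1    2    2
  d   0    0    1    1    1    2    3
  d   0    0    1    1    1    2    3
LCS length = dp[6][6] = 3

3


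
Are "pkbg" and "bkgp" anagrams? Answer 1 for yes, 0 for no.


Strings: "pkbg", "bkgp"
Sorted first:  bgkp
Sorted second: bgkp
Sorted forms match => anagrams

1


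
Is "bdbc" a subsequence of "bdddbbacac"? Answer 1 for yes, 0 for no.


Check if "bdbc" is a subsequence of "bdddbbacac"
Greedy scan:
  Position 0 ('b'): matches sub[0] = 'b'
  Position 1 ('d'): matches sub[1] = 'd'
  Position 2 ('d'): no match needed
  Position 3 ('d'): no match needed
  Position 4 ('b'): matches sub[2] = 'b'
  Position 5 ('b'): no match needed
  Position 6 ('a'): no match needed
  Position 7 ('c'): matches sub[3] = 'c'
  Position 8 ('a'): no match needed
  Position 9 ('c'): no match needed
All 4 characters matched => is a subsequence

1


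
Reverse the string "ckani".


Input: ckani
Reading characters right to left:
  Position 4: 'i'
  Position 3: 'n'
  Position 2: 'a'
  Position 1: 'k'
  Position 0: 'c'
Reversed: inakc

inakc


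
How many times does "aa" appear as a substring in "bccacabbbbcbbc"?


Searching for "aa" in "bccacabbbbcbbc"
Scanning each position:
  Position 0: "bc" => no
  Position 1: "cc" => no
  Position 2: "ca" => no
  Position 3: "ac" => no
  Position 4: "ca" => no
  Position 5: "ab" => no
  Position 6: "bb" => no
  Position 7: "bb" => no
  Position 8: "bb" => no
  Position 9: "bc" => no
  Position 10: "cb" => no
  Position 11: "bb" => no
  Position 12: "bc" => no
Total occurrences: 0

0


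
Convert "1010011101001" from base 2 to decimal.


Input: "1010011101001" in base 2
Positional expansion:
  Digit '1' (value 1) x 2^12 = 4096
  Digit '0' (value 0) x 2^11 = 0
  Digit '1' (value 1) x 2^10 = 1024
  Digit '0' (value 0) x 2^9 = 0
  Digit '0' (value 0) x 2^8 = 0
  Digit '1' (value 1) x 2^7 = 128
  Digit '1' (value 1) x 2^6 = 64
  Digit '1' (value 1) x 2^5 = 32
  Digit '0' (value 0) x 2^4 = 0
  Digit '1' (value 1) x 2^3 = 8
  Digit '0' (value 0) x 2^2 = 0
  Digit '0' (value 0) x 2^1 = 0
  Digit '1' (value 1) x 2^0 = 1
Sum = 5353

5353


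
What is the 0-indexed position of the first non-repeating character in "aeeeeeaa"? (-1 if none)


Input: aeeeeeaa
Character frequencies:
  'a': 3
  'e': 5
Scanning left to right for freq == 1:
  Position 0 ('a'): freq=3, skip
  Position 1 ('e'): freq=5, skip
  Position 2 ('e'): freq=5, skip
  Position 3 ('e'): freq=5, skip
  Position 4 ('e'): freq=5, skip
  Position 5 ('e'): freq=5, skip
  Position 6 ('a'): freq=3, skip
  Position 7 ('a'): freq=3, skip
  No unique character found => answer = -1

-1


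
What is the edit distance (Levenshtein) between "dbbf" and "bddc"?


Computing edit distance: "dbbf" -> "bddc"
DP table:
           b    d    d    c
      0    1    2    3    4
  d   1    1    1    2    3
  b   2    1    2    2    3
  b   3    2    2    3    3
  f   4    3    3    3    4
Edit distance = dp[4][4] = 4

4


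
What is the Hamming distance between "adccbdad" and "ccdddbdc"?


Comparing "adccbdad" and "ccdddbdc" position by position:
  Position 0: 'a' vs 'c' => differ
  Position 1: 'd' vs 'c' => differ
  Position 2: 'c' vs 'd' => differ
  Position 3: 'c' vs 'd' => differ
  Position 4: 'b' vs 'd' => differ
  Position 5: 'd' vs 'b' => differ
  Position 6: 'a' vs 'd' => differ
  Position 7: 'd' vs 'c' => differ
Total differences (Hamming distance): 8

8


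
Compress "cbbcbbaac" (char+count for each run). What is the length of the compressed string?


Input: cbbcbbaac
Runs:
  'c' x 1 => "c1"
  'b' x 2 => "b2"
  'c' x 1 => "c1"
  'b' x 2 => "b2"
  'a' x 2 => "a2"
  'c' x 1 => "c1"
Compressed: "c1b2c1b2a2c1"
Compressed length: 12

12


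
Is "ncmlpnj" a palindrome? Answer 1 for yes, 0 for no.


Input: ncmlpnj
Reversed: jnplmcn
  Compare pos 0 ('n') with pos 6 ('j'): MISMATCH
  Compare pos 1 ('c') with pos 5 ('n'): MISMATCH
  Compare pos 2 ('m') with pos 4 ('p'): MISMATCH
Result: not a palindrome

0


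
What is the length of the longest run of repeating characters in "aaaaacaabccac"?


Input: "aaaaacaabccac"
Scanning for longest run:
  Position 1 ('a'): continues run of 'a', length=2
  Position 2 ('a'): continues run of 'a', length=3
  Position 3 ('a'): continues run of 'a', length=4
  Position 4 ('a'): continues run of 'a', length=5
  Position 5 ('c'): new char, reset run to 1
  Position 6 ('a'): new char, reset run to 1
  Position 7 ('a'): continues run of 'a', length=2
  Position 8 ('b'): new char, reset run to 1
  Position 9 ('c'): new char, reset run to 1
  Position 10 ('c'): continues run of 'c', length=2
  Position 11 ('a'): new char, reset run to 1
  Position 12 ('c'): new char, reset run to 1
Longest run: 'a' with length 5

5


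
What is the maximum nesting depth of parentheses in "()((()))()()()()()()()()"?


Input: "()((()))()()()()()()()()"
Tracking depth:
  Position 0 '(': depth becomes 1
  Position 1 ')': depth becomes 0
  Position 2 '(': depth becomes 1
  Position 3 '(': depth becomes 2
  Position 4 '(': depth becomes 3
  Position 5 ')': depth becomes 2
  Position 6 ')': depth becomes 1
  Position 7 ')': depth becomes 0
  Position 8 '(': depth becomes 1
  Position 9 ')': depth becomes 0
  Position 10 '(': depth becomes 1
  Position 11 ')': depth becomes 0
  Position 12 '(': depth becomes 1
  Position 13 ')': depth becomes 0
  Position 14 '(': depth becomes 1
  Position 15 ')': depth becomes 0
  Position 16 '(': depth becomes 1
  Position 17 ')': depth becomes 0
  Position 18 '(': depth becomes 1
  Position 19 ')': depth becomes 0
  Position 20 '(': depth becomes 1
  Position 21 ')': depth becomes 0
  Position 22 '(': depth becomes 1
  Position 23 ')': depth becomes 0
Maximum depth reached: 3

3


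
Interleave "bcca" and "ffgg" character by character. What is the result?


Interleaving "bcca" and "ffgg":
  Position 0: 'b' from first, 'f' from second => "bf"
  Position 1: 'c' from first, 'f' from second => "cf"
  Position 2: 'c' from first, 'g' from second => "cg"
  Position 3: 'a' from first, 'g' from second => "ag"
Result: bfcfcgag

bfcfcgag


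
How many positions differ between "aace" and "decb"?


Comparing "aace" and "decb" position by position:
  Position 0: 'a' vs 'd' => DIFFER
  Position 1: 'a' vs 'e' => DIFFER
  Position 2: 'c' vs 'c' => same
  Position 3: 'e' vs 'b' => DIFFER
Positions that differ: 3

3


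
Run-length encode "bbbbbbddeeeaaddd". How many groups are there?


Input: bbbbbbddeeeaaddd
Scanning for consecutive runs:
  Group 1: 'b' x 6 (positions 0-5)
  Group 2: 'd' x 2 (positions 6-7)
  Group 3: 'e' x 3 (positions 8-10)
  Group 4: 'a' x 2 (positions 11-12)
  Group 5: 'd' x 3 (positions 13-15)
Total groups: 5

5


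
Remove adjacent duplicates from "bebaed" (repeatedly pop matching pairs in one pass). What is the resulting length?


Input: bebaed
Stack-based adjacent duplicate removal:
  Read 'b': push. Stack: b
  Read 'e': push. Stack: be
  Read 'b': push. Stack: beb
  Read 'a': push. Stack: beba
  Read 'e': push. Stack: bebae
  Read 'd': push. Stack: bebaed
Final stack: "bebaed" (length 6)

6


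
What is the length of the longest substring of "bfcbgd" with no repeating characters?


Input: "bfcbgd"
Sliding window (track last position of each char):
  Position 0 ('b'): window [0,0] length 1 -- new best
  Position 1 ('f'): window [0,1] length 2 -- new best
  Position 2 ('c'): window [0,2] length 3 -- new best
  Position 3 ('b'): repeat (last at 0), move window start to 1
  Position 3 ('b'): window [1,3] length 3
  Position 4 ('g'): window [1,4] length 4 -- new best
  Position 5 ('d'): window [1,5] length 5 -- new best
Longest substring with no repeats: "fcbgd" with length 5

5


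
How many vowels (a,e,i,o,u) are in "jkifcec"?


Input: jkifcec
Checking each character:
  'j' at position 0: consonant
  'k' at position 1: consonant
  'i' at position 2: vowel (running total: 1)
  'f' at position 3: consonant
  'c' at position 4: consonant
  'e' at position 5: vowel (running total: 2)
  'c' at position 6: consonant
Total vowels: 2

2


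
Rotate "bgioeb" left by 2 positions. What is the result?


Input: "bgioeb", rotate left by 2
First 2 characters: "bg"
Remaining characters: "ioeb"
Concatenate remaining + first: "ioeb" + "bg" = "ioebbg"

ioebbg


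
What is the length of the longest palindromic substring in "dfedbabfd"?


Input: "dfedbabfd"
Checking substrings for palindromes:
  [4:7] "bab" (len 3) => palindrome
Longest palindromic substring: "bab" with length 3

3


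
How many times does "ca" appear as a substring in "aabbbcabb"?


Searching for "ca" in "aabbbcabb"
Scanning each position:
  Position 0: "aa" => no
  Position 1: "ab" => no
  Position 2: "bb" => no
  Position 3: "bb" => no
  Position 4: "bc" => no
  Position 5: "ca" => MATCH
  Position 6: "ab" => no
  Position 7: "bb" => no
Total occurrences: 1

1


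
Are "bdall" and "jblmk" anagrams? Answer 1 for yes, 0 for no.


Strings: "bdall", "jblmk"
Sorted first:  abdll
Sorted second: bjklm
Differ at position 0: 'a' vs 'b' => not anagrams

0


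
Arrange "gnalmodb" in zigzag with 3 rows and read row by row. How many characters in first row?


Zigzag "gnalmodb" into 3 rows:
Placing characters:
  'g' => row 0
  'n' => row 1
  'a' => row 2
  'l' => row 1
  'm' => row 0
  'o' => row 1
  'd' => row 2
  'b' => row 1
Rows:
  Row 0: "gm"
  Row 1: "nlob"
  Row 2: "ad"
First row length: 2

2


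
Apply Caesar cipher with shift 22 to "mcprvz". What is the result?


Caesar cipher: shift "mcprvz" by 22
  'm' (pos 12) + 22 = pos 8 = 'i'
  'c' (pos 2) + 22 = pos 24 = 'y'
  'p' (pos 15) + 22 = pos 11 = 'l'
  'r' (pos 17) + 22 = pos 13 = 'n'
  'v' (pos 21) + 22 = pos 17 = 'r'
  'z' (pos 25) + 22 = pos 21 = 'v'
Result: iylnrv

iylnrv


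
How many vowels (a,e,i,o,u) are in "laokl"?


Input: laokl
Checking each character:
  'l' at position 0: consonant
  'a' at position 1: vowel (running total: 1)
  'o' at position 2: vowel (running total: 2)
  'k' at position 3: consonant
  'l' at position 4: consonant
Total vowels: 2

2


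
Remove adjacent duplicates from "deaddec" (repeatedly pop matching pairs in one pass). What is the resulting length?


Input: deaddec
Stack-based adjacent duplicate removal:
  Read 'd': push. Stack: d
  Read 'e': push. Stack: de
  Read 'a': push. Stack: dea
  Read 'd': push. Stack: dead
  Read 'd': matches stack top 'd' => pop. Stack: dea
  Read 'e': push. Stack: deae
  Read 'c': push. Stack: deaec
Final stack: "deaec" (length 5)

5


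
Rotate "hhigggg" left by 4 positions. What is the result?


Input: "hhigggg", rotate left by 4
First 4 characters: "hhig"
Remaining characters: "ggg"
Concatenate remaining + first: "ggg" + "hhig" = "ggghhig"

ggghhig


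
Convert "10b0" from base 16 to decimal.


Input: "10b0" in base 16
Positional expansion:
  Digit '1' (value 1) x 16^3 = 4096
  Digit '0' (value 0) x 16^2 = 0
  Digit 'b' (value 11) x 16^1 = 176
  Digit '0' (value 0) x 16^0 = 0
Sum = 4272

4272


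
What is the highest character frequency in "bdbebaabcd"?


Input: bdbebaabcd
Character counts:
  'a': 2
  'b': 4
  'c': 1
  'd': 2
  'e': 1
Maximum frequency: 4

4


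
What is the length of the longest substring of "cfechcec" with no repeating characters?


Input: "cfechcec"
Sliding window (track last position of each char):
  Position 0 ('c'): window [0,0] length 1 -- new best
  Position 1 ('f'): window [0,1] length 2 -- new best
  Position 2 ('e'): window [0,2] length 3 -- new best
  Position 3 ('c'): repeat (last at 0), move window start to 1
  Position 3 ('c'): window [1,3] length 3
  Position 4 ('h'): window [1,4] length 4 -- new best
  Position 5 ('c'): repeat (last at 3), move window start to 4
  Position 5 ('c'): window [4,5] length 2
  Position 6 ('e'): window [4,6] length 3
  Position 7 ('c'): repeat (last at 5), move window start to 6
  Position 7 ('c'): window [6,7] length 2
Longest substring with no repeats: "fech" with length 4

4


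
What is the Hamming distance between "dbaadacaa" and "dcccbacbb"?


Comparing "dbaadacaa" and "dcccbacbb" position by position:
  Position 0: 'd' vs 'd' => same
  Position 1: 'b' vs 'c' => differ
  Position 2: 'a' vs 'c' => differ
  Position 3: 'a' vs 'c' => differ
  Position 4: 'd' vs 'b' => differ
  Position 5: 'a' vs 'a' => same
  Position 6: 'c' vs 'c' => same
  Position 7: 'a' vs 'b' => differ
  Position 8: 'a' vs 'b' => differ
Total differences (Hamming distance): 6

6


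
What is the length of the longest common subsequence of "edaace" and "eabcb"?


LCS of "edaace" and "eabcb"
DP table:
           e    a    b    c    b
      0    0    0    0    0    0
  e   0    1    1    1    1    1
  d   0    1    1    1    1    1
  a   0    1    2    2    2    2
  a   0    1    2    2    2    2
  c   0    1    2    2    3    3
  e   0    1    2    2    3    3
LCS length = dp[6][5] = 3

3


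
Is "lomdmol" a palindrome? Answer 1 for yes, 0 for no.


Input: lomdmol
Reversed: lomdmol
  Compare pos 0 ('l') with pos 6 ('l'): match
  Compare pos 1 ('o') with pos 5 ('o'): match
  Compare pos 2 ('m') with pos 4 ('m'): match
Result: palindrome

1


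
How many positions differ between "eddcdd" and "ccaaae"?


Comparing "eddcdd" and "ccaaae" position by position:
  Position 0: 'e' vs 'c' => DIFFER
  Position 1: 'd' vs 'c' => DIFFER
  Position 2: 'd' vs 'a' => DIFFER
  Position 3: 'c' vs 'a' => DIFFER
  Position 4: 'd' vs 'a' => DIFFER
  Position 5: 'd' vs 'e' => DIFFER
Positions that differ: 6

6


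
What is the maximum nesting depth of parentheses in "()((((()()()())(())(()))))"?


Input: "()((((()()()())(())(()))))"
Tracking depth:
  Position 0 '(': depth becomes 1
  Position 1 ')': depth becomes 0
  Position 2 '(': depth becomes 1
  Position 3 '(': depth becomes 2
  Position 4 '(': depth becomes 3
  Position 5 '(': depth becomes 4
  Position 6 '(': depth becomes 5
  Position 7 ')': depth becomes 4
  Position 8 '(': depth becomes 5
  Position 9 ')': depth becomes 4
  Position 10 '(': depth becomes 5
  Position 11 ')': depth becomes 4
  Position 12 '(': depth becomes 5
  Position 13 ')': depth becomes 4
  Position 14 ')': depth becomes 3
  Position 15 '(': depth becomes 4
  Position 16 '(': depth becomes 5
  Position 17 ')': depth becomes 4
  Position 18 ')': depth becomes 3
  Position 19 '(': depth becomes 4
  Position 20 '(': depth becomes 5
  Position 21 ')': depth becomes 4
  Position 22 ')': depth becomes 3
  Position 23 ')': depth becomes 2
  Position 24 ')': depth becomes 1
  Position 25 ')': depth becomes 0
Maximum depth reached: 5

5


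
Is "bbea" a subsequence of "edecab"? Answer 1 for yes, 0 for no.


Check if "bbea" is a subsequence of "edecab"
Greedy scan:
  Position 0 ('e'): no match needed
  Position 1 ('d'): no match needed
  Position 2 ('e'): no match needed
  Position 3 ('c'): no match needed
  Position 4 ('a'): no match needed
  Position 5 ('b'): matches sub[0] = 'b'
Only matched 1/4 characters => not a subsequence

0


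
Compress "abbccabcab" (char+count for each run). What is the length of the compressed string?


Input: abbccabcab
Runs:
  'a' x 1 => "a1"
  'b' x 2 => "b2"
  'c' x 2 => "c2"
  'a' x 1 => "a1"
  'b' x 1 => "b1"
  'c' x 1 => "c1"
  'a' x 1 => "a1"
  'b' x 1 => "b1"
Compressed: "a1b2c2a1b1c1a1b1"
Compressed length: 16

16


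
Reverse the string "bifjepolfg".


Input: bifjepolfg
Reading characters right to left:
  Position 9: 'g'
  Position 8: 'f'
  Position 7: 'l'
  Position 6: 'o'
  Position 5: 'p'
  Position 4: 'e'
  Position 3: 'j'
  Position 2: 'f'
  Position 1: 'i'
  Position 0: 'b'
Reversed: gflopejfib

gflopejfib


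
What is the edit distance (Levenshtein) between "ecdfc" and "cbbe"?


Computing edit distance: "ecdfc" -> "cbbe"
DP table:
           c    b    b    e
      0    1    2    3    4
  e   1    1    2    3    3
  c   2    1    2    3    4
  d   3    2    2    3    4
  f   4    3    3    3    4
  c   5    4    4    4    4
Edit distance = dp[5][4] = 4

4


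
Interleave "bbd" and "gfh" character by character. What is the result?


Interleaving "bbd" and "gfh":
  Position 0: 'b' from first, 'g' from second => "bg"
  Position 1: 'b' from first, 'f' from second => "bf"
  Position 2: 'd' from first, 'h' from second => "dh"
Result: bgbfdh

bgbfdh


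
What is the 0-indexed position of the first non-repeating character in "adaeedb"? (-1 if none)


Input: adaeedb
Character frequencies:
  'a': 2
  'b': 1
  'd': 2
  'e': 2
Scanning left to right for freq == 1:
  Position 0 ('a'): freq=2, skip
  Position 1 ('d'): freq=2, skip
  Position 2 ('a'): freq=2, skip
  Position 3 ('e'): freq=2, skip
  Position 4 ('e'): freq=2, skip
  Position 5 ('d'): freq=2, skip
  Position 6 ('b'): unique! => answer = 6

6


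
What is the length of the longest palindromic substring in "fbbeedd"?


Input: "fbbeedd"
Checking substrings for palindromes:
  [1:3] "bb" (len 2) => palindrome
  [3:5] "ee" (len 2) => palindrome
  [5:7] "dd" (len 2) => palindrome
Longest palindromic substring: "bb" with length 2

2


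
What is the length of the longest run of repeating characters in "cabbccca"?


Input: "cabbccca"
Scanning for longest run:
  Position 1 ('a'): new char, reset run to 1
  Position 2 ('b'): new char, reset run to 1
  Position 3 ('b'): continues run of 'b', length=2
  Position 4 ('c'): new char, reset run to 1
  Position 5 ('c'): continues run of 'c', length=2
  Position 6 ('c'): continues run of 'c', length=3
  Position 7 ('a'): new char, reset run to 1
Longest run: 'c' with length 3

3


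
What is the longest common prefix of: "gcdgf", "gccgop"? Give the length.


Words: gcdgf, gccgop
  Position 0: all 'g' => match
  Position 1: all 'c' => match
  Position 2: ('d', 'c') => mismatch, stop
LCP = "gc" (length 2)

2


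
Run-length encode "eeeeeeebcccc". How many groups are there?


Input: eeeeeeebcccc
Scanning for consecutive runs:
  Group 1: 'e' x 7 (positions 0-6)
  Group 2: 'b' x 1 (positions 7-7)
  Group 3: 'c' x 4 (positions 8-11)
Total groups: 3

3


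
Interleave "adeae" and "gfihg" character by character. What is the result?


Interleaving "adeae" and "gfihg":
  Position 0: 'a' from first, 'g' from second => "ag"
  Position 1: 'd' from first, 'f' from second => "df"
  Position 2: 'e' from first, 'i' from second => "ei"
  Position 3: 'a' from first, 'h' from second => "ah"
  Position 4: 'e' from first, 'g' from second => "eg"
Result: agdfeiaheg

agdfeiaheg


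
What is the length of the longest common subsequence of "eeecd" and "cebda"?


LCS of "eeecd" and "cebda"
DP table:
           c    e    b    d    a
      0    0    0    0    0    0
  e   0    0    1    1    1    1
  e   0    0    1    1    1    1
  e   0    0    1    1    1    1
  c   0    1    1    1    1    1
  d   0    1    1    1    2    2
LCS length = dp[5][5] = 2

2


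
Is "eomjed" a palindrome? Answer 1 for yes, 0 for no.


Input: eomjed
Reversed: dejmoe
  Compare pos 0 ('e') with pos 5 ('d'): MISMATCH
  Compare pos 1 ('o') with pos 4 ('e'): MISMATCH
  Compare pos 2 ('m') with pos 3 ('j'): MISMATCH
Result: not a palindrome

0


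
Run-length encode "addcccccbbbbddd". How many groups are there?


Input: addcccccbbbbddd
Scanning for consecutive runs:
  Group 1: 'a' x 1 (positions 0-0)
  Group 2: 'd' x 2 (positions 1-2)
  Group 3: 'c' x 5 (positions 3-7)
  Group 4: 'b' x 4 (positions 8-11)
  Group 5: 'd' x 3 (positions 12-14)
Total groups: 5

5


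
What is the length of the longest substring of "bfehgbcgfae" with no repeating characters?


Input: "bfehgbcgfae"
Sliding window (track last position of each char):
  Position 0 ('b'): window [0,0] length 1 -- new best
  Position 1 ('f'): window [0,1] length 2 -- new best
  Position 2 ('e'): window [0,2] length 3 -- new best
  Position 3 ('h'): window [0,3] length 4 -- new best
  Position 4 ('g'): window [0,4] length 5 -- new best
  Position 5 ('b'): repeat (last at 0), move window start to 1
  Position 5 ('b'): window [1,5] length 5
  Position 6 ('c'): window [1,6] length 6 -- new best
  Position 7 ('g'): repeat (last at 4), move window start to 5
  Position 7 ('g'): window [5,7] length 3
  Position 8 ('f'): window [5,8] length 4
  Position 9 ('a'): window [5,9] length 5
  Position 10 ('e'): window [5,10] length 6
Longest substring with no repeats: "fehgbc" with length 6

6


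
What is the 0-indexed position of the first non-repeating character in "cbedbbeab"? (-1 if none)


Input: cbedbbeab
Character frequencies:
  'a': 1
  'b': 4
  'c': 1
  'd': 1
  'e': 2
Scanning left to right for freq == 1:
  Position 0 ('c'): unique! => answer = 0

0


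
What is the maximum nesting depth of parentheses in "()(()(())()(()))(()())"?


Input: "()(()(())()(()))(()())"
Tracking depth:
  Position 0 '(': depth becomes 1
  Position 1 ')': depth becomes 0
  Position 2 '(': depth becomes 1
  Position 3 '(': depth becomes 2
  Position 4 ')': depth becomes 1
  Position 5 '(': depth becomes 2
  Position 6 '(': depth becomes 3
  Position 7 ')': depth becomes 2
  Position 8 ')': depth becomes 1
  Position 9 '(': depth becomes 2
  Position 10 ')': depth becomes 1
  Position 11 '(': depth becomes 2
  Position 12 '(': depth becomes 3
  Position 13 ')': depth becomes 2
  Position 14 ')': depth becomes 1
  Position 15 ')': depth becomes 0
  Position 16 '(': depth becomes 1
  Position 17 '(': depth becomes 2
  Position 18 ')': depth becomes 1
  Position 19 '(': depth becomes 2
  Position 20 ')': depth becomes 1
  Position 21 ')': depth becomes 0
Maximum depth reached: 3

3


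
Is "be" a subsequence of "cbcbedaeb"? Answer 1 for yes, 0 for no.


Check if "be" is a subsequence of "cbcbedaeb"
Greedy scan:
  Position 0 ('c'): no match needed
  Position 1 ('b'): matches sub[0] = 'b'
  Position 2 ('c'): no match needed
  Position 3 ('b'): no match needed
  Position 4 ('e'): matches sub[1] = 'e'
  Position 5 ('d'): no match needed
  Position 6 ('a'): no match needed
  Position 7 ('e'): no match needed
  Position 8 ('b'): no match needed
All 2 characters matched => is a subsequence

1


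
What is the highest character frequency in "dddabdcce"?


Input: dddabdcce
Character counts:
  'a': 1
  'b': 1
  'c': 2
  'd': 4
  'e': 1
Maximum frequency: 4

4


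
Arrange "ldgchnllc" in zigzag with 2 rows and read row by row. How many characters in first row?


Zigzag "ldgchnllc" into 2 rows:
Placing characters:
  'l' => row 0
  'd' => row 1
  'g' => row 0
  'c' => row 1
  'h' => row 0
  'n' => row 1
  'l' => row 0
  'l' => row 1
  'c' => row 0
Rows:
  Row 0: "lghlc"
  Row 1: "dcnl"
First row length: 5

5


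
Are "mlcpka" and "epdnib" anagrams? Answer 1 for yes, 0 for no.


Strings: "mlcpka", "epdnib"
Sorted first:  acklmp
Sorted second: bdeinp
Differ at position 0: 'a' vs 'b' => not anagrams

0


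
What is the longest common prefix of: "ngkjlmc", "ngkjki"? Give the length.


Words: ngkjlmc, ngkjki
  Position 0: all 'n' => match
  Position 1: all 'g' => match
  Position 2: all 'k' => match
  Position 3: all 'j' => match
  Position 4: ('l', 'k') => mismatch, stop
LCP = "ngkj" (length 4)

4


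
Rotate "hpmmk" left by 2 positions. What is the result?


Input: "hpmmk", rotate left by 2
First 2 characters: "hp"
Remaining characters: "mmk"
Concatenate remaining + first: "mmk" + "hp" = "mmkhp"

mmkhp


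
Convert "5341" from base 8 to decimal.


Input: "5341" in base 8
Positional expansion:
  Digit '5' (value 5) x 8^3 = 2560
  Digit '3' (value 3) x 8^2 = 192
  Digit '4' (value 4) x 8^1 = 32
  Digit '1' (value 1) x 8^0 = 1
Sum = 2785

2785


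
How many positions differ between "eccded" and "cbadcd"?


Comparing "eccded" and "cbadcd" position by position:
  Position 0: 'e' vs 'c' => DIFFER
  Position 1: 'c' vs 'b' => DIFFER
  Position 2: 'c' vs 'a' => DIFFER
  Position 3: 'd' vs 'd' => same
  Position 4: 'e' vs 'c' => DIFFER
  Position 5: 'd' vs 'd' => same
Positions that differ: 4

4


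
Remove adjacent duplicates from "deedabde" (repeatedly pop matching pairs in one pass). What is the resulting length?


Input: deedabde
Stack-based adjacent duplicate removal:
  Read 'd': push. Stack: d
  Read 'e': push. Stack: de
  Read 'e': matches stack top 'e' => pop. Stack: d
  Read 'd': matches stack top 'd' => pop. Stack: (empty)
  Read 'a': push. Stack: a
  Read 'b': push. Stack: ab
  Read 'd': push. Stack: abd
  Read 'e': push. Stack: abde
Final stack: "abde" (length 4)

4


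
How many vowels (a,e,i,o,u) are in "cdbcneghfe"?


Input: cdbcneghfe
Checking each character:
  'c' at position 0: consonant
  'd' at position 1: consonant
  'b' at position 2: consonant
  'c' at position 3: consonant
  'n' at position 4: consonant
  'e' at position 5: vowel (running total: 1)
  'g' at position 6: consonant
  'h' at position 7: consonant
  'f' at position 8: consonant
  'e' at position 9: vowel (running total: 2)
Total vowels: 2

2


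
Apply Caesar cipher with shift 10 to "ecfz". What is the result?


Caesar cipher: shift "ecfz" by 10
  'e' (pos 4) + 10 = pos 14 = 'o'
  'c' (pos 2) + 10 = pos 12 = 'm'
  'f' (pos 5) + 10 = pos 15 = 'p'
  'z' (pos 25) + 10 = pos 9 = 'j'
Result: ompj

ompj


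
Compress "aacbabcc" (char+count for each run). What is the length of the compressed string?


Input: aacbabcc
Runs:
  'a' x 2 => "a2"
  'c' x 1 => "c1"
  'b' x 1 => "b1"
  'a' x 1 => "a1"
  'b' x 1 => "b1"
  'c' x 2 => "c2"
Compressed: "a2c1b1a1b1c2"
Compressed length: 12

12


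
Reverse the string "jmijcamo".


Input: jmijcamo
Reading characters right to left:
  Position 7: 'o'
  Position 6: 'm'
  Position 5: 'a'
  Position 4: 'c'
  Position 3: 'j'
  Position 2: 'i'
  Position 1: 'm'
  Position 0: 'j'
Reversed: omacjimj

omacjimj


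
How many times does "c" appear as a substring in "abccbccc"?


Searching for "c" in "abccbccc"
Scanning each position:
  Position 0: "a" => no
  Position 1: "b" => no
  Position 2: "c" => MATCH
  Position 3: "c" => MATCH
  Position 4: "b" => no
  Position 5: "c" => MATCH
  Position 6: "c" => MATCH
  Position 7: "c" => MATCH
Total occurrences: 5

5


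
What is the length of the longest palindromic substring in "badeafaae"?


Input: "badeafaae"
Checking substrings for palindromes:
  [4:7] "afa" (len 3) => palindrome
  [6:8] "aa" (len 2) => palindrome
Longest palindromic substring: "afa" with length 3

3


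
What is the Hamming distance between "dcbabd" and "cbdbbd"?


Comparing "dcbabd" and "cbdbbd" position by position:
  Position 0: 'd' vs 'c' => differ
  Position 1: 'c' vs 'b' => differ
  Position 2: 'b' vs 'd' => differ
  Position 3: 'a' vs 'b' => differ
  Position 4: 'b' vs 'b' => same
  Position 5: 'd' vs 'd' => same
Total differences (Hamming distance): 4

4


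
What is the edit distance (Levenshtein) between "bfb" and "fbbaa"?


Computing edit distance: "bfb" -> "fbbaa"
DP table:
           f    b    b    a    a
      0    1    2    3    4    5
  b   1    1    1    2    3    4
  f   2    1    2    2    3    4
  b   3    2    1    2    3    4
Edit distance = dp[3][5] = 4

4


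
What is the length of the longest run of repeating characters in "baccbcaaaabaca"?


Input: "baccbcaaaabaca"
Scanning for longest run:
  Position 1 ('a'): new char, reset run to 1
  Position 2 ('c'): new char, reset run to 1
  Position 3 ('c'): continues run of 'c', length=2
  Position 4 ('b'): new char, reset run to 1
  Position 5 ('c'): new char, reset run to 1
  Position 6 ('a'): new char, reset run to 1
  Position 7 ('a'): continues run of 'a', length=2
  Position 8 ('a'): continues run of 'a', length=3
  Position 9 ('a'): continues run of 'a', length=4
  Position 10 ('b'): new char, reset run to 1
  Position 11 ('a'): new char, reset run to 1
  Position 12 ('c'): new char, reset run to 1
  Position 13 ('a'): new char, reset run to 1
Longest run: 'a' with length 4

4


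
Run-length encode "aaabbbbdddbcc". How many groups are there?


Input: aaabbbbdddbcc
Scanning for consecutive runs:
  Group 1: 'a' x 3 (positions 0-2)
  Group 2: 'b' x 4 (positions 3-6)
  Group 3: 'd' x 3 (positions 7-9)
  Group 4: 'b' x 1 (positions 10-10)
  Group 5: 'c' x 2 (positions 11-12)
Total groups: 5

5


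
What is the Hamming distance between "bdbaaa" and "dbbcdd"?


Comparing "bdbaaa" and "dbbcdd" position by position:
  Position 0: 'b' vs 'd' => differ
  Position 1: 'd' vs 'b' => differ
  Position 2: 'b' vs 'b' => same
  Position 3: 'a' vs 'c' => differ
  Position 4: 'a' vs 'd' => differ
  Position 5: 'a' vs 'd' => differ
Total differences (Hamming distance): 5

5


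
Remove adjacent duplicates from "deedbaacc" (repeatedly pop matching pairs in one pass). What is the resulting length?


Input: deedbaacc
Stack-based adjacent duplicate removal:
  Read 'd': push. Stack: d
  Read 'e': push. Stack: de
  Read 'e': matches stack top 'e' => pop. Stack: d
  Read 'd': matches stack top 'd' => pop. Stack: (empty)
  Read 'b': push. Stack: b
  Read 'a': push. Stack: ba
  Read 'a': matches stack top 'a' => pop. Stack: b
  Read 'c': push. Stack: bc
  Read 'c': matches stack top 'c' => pop. Stack: b
Final stack: "b" (length 1)

1


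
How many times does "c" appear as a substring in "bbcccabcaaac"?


Searching for "c" in "bbcccabcaaac"
Scanning each position:
  Position 0: "b" => no
  Position 1: "b" => no
  Position 2: "c" => MATCH
  Position 3: "c" => MATCH
  Position 4: "c" => MATCH
  Position 5: "a" => no
  Position 6: "b" => no
  Position 7: "c" => MATCH
  Position 8: "a" => no
  Position 9: "a" => no
  Position 10: "a" => no
  Position 11: "c" => MATCH
Total occurrences: 5

5


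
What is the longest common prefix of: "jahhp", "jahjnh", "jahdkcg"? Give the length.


Words: jahhp, jahjnh, jahdkcg
  Position 0: all 'j' => match
  Position 1: all 'a' => match
  Position 2: all 'h' => match
  Position 3: ('h', 'j', 'd') => mismatch, stop
LCP = "jah" (length 3)

3


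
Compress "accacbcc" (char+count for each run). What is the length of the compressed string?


Input: accacbcc
Runs:
  'a' x 1 => "a1"
  'c' x 2 => "c2"
  'a' x 1 => "a1"
  'c' x 1 => "c1"
  'b' x 1 => "b1"
  'c' x 2 => "c2"
Compressed: "a1c2a1c1b1c2"
Compressed length: 12

12


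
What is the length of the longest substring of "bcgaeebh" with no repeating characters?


Input: "bcgaeebh"
Sliding window (track last position of each char):
  Position 0 ('b'): window [0,0] length 1 -- new best
  Position 1 ('c'): window [0,1] length 2 -- new best
  Position 2 ('g'): window [0,2] length 3 -- new best
  Position 3 ('a'): window [0,3] length 4 -- new best
  Position 4 ('e'): window [0,4] length 5 -- new best
  Position 5 ('e'): repeat (last at 4), move window start to 5
  Position 5 ('e'): window [5,5] length 1
  Position 6 ('b'): window [5,6] length 2
  Position 7 ('h'): window [5,7] length 3
Longest substring with no repeats: "bcgae" with length 5

5


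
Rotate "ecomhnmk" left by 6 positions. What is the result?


Input: "ecomhnmk", rotate left by 6
First 6 characters: "ecomhn"
Remaining characters: "mk"
Concatenate remaining + first: "mk" + "ecomhn" = "mkecomhn"

mkecomhn


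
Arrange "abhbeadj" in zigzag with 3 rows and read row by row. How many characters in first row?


Zigzag "abhbeadj" into 3 rows:
Placing characters:
  'a' => row 0
  'b' => row 1
  'h' => row 2
  'b' => row 1
  'e' => row 0
  'a' => row 1
  'd' => row 2
  'j' => row 1
Rows:
  Row 0: "ae"
  Row 1: "bbaj"
  Row 2: "hd"
First row length: 2

2


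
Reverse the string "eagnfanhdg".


Input: eagnfanhdg
Reading characters right to left:
  Position 9: 'g'
  Position 8: 'd'
  Position 7: 'h'
  Position 6: 'n'
  Position 5: 'a'
  Position 4: 'f'
  Position 3: 'n'
  Position 2: 'g'
  Position 1: 'a'
  Position 0: 'e'
Reversed: gdhnafngae

gdhnafngae


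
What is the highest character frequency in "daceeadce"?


Input: daceeadce
Character counts:
  'a': 2
  'c': 2
  'd': 2
  'e': 3
Maximum frequency: 3

3


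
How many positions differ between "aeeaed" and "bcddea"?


Comparing "aeeaed" and "bcddea" position by position:
  Position 0: 'a' vs 'b' => DIFFER
  Position 1: 'e' vs 'c' => DIFFER
  Position 2: 'e' vs 'd' => DIFFER
  Position 3: 'a' vs 'd' => DIFFER
  Position 4: 'e' vs 'e' => same
  Position 5: 'd' vs 'a' => DIFFER
Positions that differ: 5

5


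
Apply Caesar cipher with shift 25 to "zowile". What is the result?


Caesar cipher: shift "zowile" by 25
  'z' (pos 25) + 25 = pos 24 = 'y'
  'o' (pos 14) + 25 = pos 13 = 'n'
  'w' (pos 22) + 25 = pos 21 = 'v'
  'i' (pos 8) + 25 = pos 7 = 'h'
  'l' (pos 11) + 25 = pos 10 = 'k'
  'e' (pos 4) + 25 = pos 3 = 'd'
Result: ynvhkd

ynvhkd


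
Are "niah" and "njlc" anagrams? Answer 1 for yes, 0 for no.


Strings: "niah", "njlc"
Sorted first:  ahin
Sorted second: cjln
Differ at position 0: 'a' vs 'c' => not anagrams

0


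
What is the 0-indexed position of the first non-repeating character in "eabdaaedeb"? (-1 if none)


Input: eabdaaedeb
Character frequencies:
  'a': 3
  'b': 2
  'd': 2
  'e': 3
Scanning left to right for freq == 1:
  Position 0 ('e'): freq=3, skip
  Position 1 ('a'): freq=3, skip
  Position 2 ('b'): freq=2, skip
  Position 3 ('d'): freq=2, skip
  Position 4 ('a'): freq=3, skip
  Position 5 ('a'): freq=3, skip
  Position 6 ('e'): freq=3, skip
  Position 7 ('d'): freq=2, skip
  Position 8 ('e'): freq=3, skip
  Position 9 ('b'): freq=2, skip
  No unique character found => answer = -1

-1


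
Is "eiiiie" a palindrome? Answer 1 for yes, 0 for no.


Input: eiiiie
Reversed: eiiiie
  Compare pos 0 ('e') with pos 5 ('e'): match
  Compare pos 1 ('i') with pos 4 ('i'): match
  Compare pos 2 ('i') with pos 3 ('i'): match
Result: palindrome

1


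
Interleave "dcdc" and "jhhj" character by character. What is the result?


Interleaving "dcdc" and "jhhj":
  Position 0: 'd' from first, 'j' from second => "dj"
  Position 1: 'c' from first, 'h' from second => "ch"
  Position 2: 'd' from first, 'h' from second => "dh"
  Position 3: 'c' from first, 'j' from second => "cj"
Result: djchdhcj

djchdhcj


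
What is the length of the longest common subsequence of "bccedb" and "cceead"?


LCS of "bccedb" and "cceead"
DP table:
           c    c    e    e    a    d
      0    0    0    0    0    0    0
  b   0    0    0    0    0    0    0
  c   0    1    1    1    1    1    1
  c   0    1    2    2    2    2    2
  e   0    1    2    3    3    3    3
  d   0    1    2    3    3    3    4
  b   0    1    2    3    3    3    4
LCS length = dp[6][6] = 4

4


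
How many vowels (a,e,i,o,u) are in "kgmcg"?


Input: kgmcg
Checking each character:
  'k' at position 0: consonant
  'g' at position 1: consonant
  'm' at position 2: consonant
  'c' at position 3: consonant
  'g' at position 4: consonant
Total vowels: 0

0


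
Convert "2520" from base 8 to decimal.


Input: "2520" in base 8
Positional expansion:
  Digit '2' (value 2) x 8^3 = 1024
  Digit '5' (value 5) x 8^2 = 320
  Digit '2' (value 2) x 8^1 = 16
  Digit '0' (value 0) x 8^0 = 0
Sum = 1360

1360


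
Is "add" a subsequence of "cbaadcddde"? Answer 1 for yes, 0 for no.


Check if "add" is a subsequence of "cbaadcddde"
Greedy scan:
  Position 0 ('c'): no match needed
  Position 1 ('b'): no match needed
  Position 2 ('a'): matches sub[0] = 'a'
  Position 3 ('a'): no match needed
  Position 4 ('d'): matches sub[1] = 'd'
  Position 5 ('c'): no match needed
  Position 6 ('d'): matches sub[2] = 'd'
  Position 7 ('d'): no match needed
  Position 8 ('d'): no match needed
  Position 9 ('e'): no match needed
All 3 characters matched => is a subsequence

1


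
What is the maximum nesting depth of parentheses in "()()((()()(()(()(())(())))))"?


Input: "()()((()()(()(()(())(())))))"
Tracking depth:
  Position 0 '(': depth becomes 1
  Position 1 ')': depth becomes 0
  Position 2 '(': depth becomes 1
  Position 3 ')': depth becomes 0
  Position 4 '(': depth becomes 1
  Position 5 '(': depth becomes 2
  Position 6 '(': depth becomes 3
  Position 7 ')': depth becomes 2
  Position 8 '(': depth becomes 3
  Position 9 ')': depth becomes 2
  Position 10 '(': depth becomes 3
  Position 11 '(': depth becomes 4
  Position 12 ')': depth becomes 3
  Position 13 '(': depth becomes 4
  Position 14 '(': depth becomes 5
  Position 15 ')': depth becomes 4
  Position 16 '(': depth becomes 5
  Position 17 '(': depth becomes 6
  Position 18 ')': depth becomes 5
  Position 19 ')': depth becomes 4
  Position 20 '(': depth becomes 5
  Position 21 '(': depth becomes 6
  Position 22 ')': depth becomes 5
  Position 23 ')': depth becomes 4
  Position 24 ')': depth becomes 3
  Position 25 ')': depth becomes 2
  Position 26 ')': depth becomes 1
  Position 27 ')': depth becomes 0
Maximum depth reached: 6

6


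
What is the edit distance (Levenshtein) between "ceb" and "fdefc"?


Computing edit distance: "ceb" -> "fdefc"
DP table:
           f    d    e    f    c
      0    1    2    3    4    5
  c   1    1    2    3    4    4
  e   2    2    2    2    3    4
  b   3    3    3    3    3    4
Edit distance = dp[3][5] = 4

4


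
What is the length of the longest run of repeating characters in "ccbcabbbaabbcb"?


Input: "ccbcabbbaabbcb"
Scanning for longest run:
  Position 1 ('c'): continues run of 'c', length=2
  Position 2 ('b'): new char, reset run to 1
  Position 3 ('c'): new char, reset run to 1
  Position 4 ('a'): new char, reset run to 1
  Position 5 ('b'): new char, reset run to 1
  Position 6 ('b'): continues run of 'b', length=2
  Position 7 ('b'): continues run of 'b', length=3
  Position 8 ('a'): new char, reset run to 1
  Position 9 ('a'): continues run of 'a', length=2
  Position 10 ('b'): new char, reset run to 1
  Position 11 ('b'): continues run of 'b', length=2
  Position 12 ('c'): new char, reset run to 1
  Position 13 ('b'): new char, reset run to 1
Longest run: 'b' with length 3

3


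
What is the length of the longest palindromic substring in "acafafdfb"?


Input: "acafafdfb"
Checking substrings for palindromes:
  [0:3] "aca" (len 3) => palindrome
  [2:5] "afa" (len 3) => palindrome
  [3:6] "faf" (len 3) => palindrome
  [5:8] "fdf" (len 3) => palindrome
Longest palindromic substring: "aca" with length 3

3


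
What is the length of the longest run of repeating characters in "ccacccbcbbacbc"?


Input: "ccacccbcbbacbc"
Scanning for longest run:
  Position 1 ('c'): continues run of 'c', length=2
  Position 2 ('a'): new char, reset run to 1
  Position 3 ('c'): new char, reset run to 1
  Position 4 ('c'): continues run of 'c', length=2
  Position 5 ('c'): continues run of 'c', length=3
  Position 6 ('b'): new char, reset run to 1
  Position 7 ('c'): new char, reset run to 1
  Position 8 ('b'): new char, reset run to 1
  Position 9 ('b'): continues run of 'b', length=2
  Position 10 ('a'): new char, reset run to 1
  Position 11 ('c'): new char, reset run to 1
  Position 12 ('b'): new char, reset run to 1
  Position 13 ('c'): new char, reset run to 1
Longest run: 'c' with length 3

3
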